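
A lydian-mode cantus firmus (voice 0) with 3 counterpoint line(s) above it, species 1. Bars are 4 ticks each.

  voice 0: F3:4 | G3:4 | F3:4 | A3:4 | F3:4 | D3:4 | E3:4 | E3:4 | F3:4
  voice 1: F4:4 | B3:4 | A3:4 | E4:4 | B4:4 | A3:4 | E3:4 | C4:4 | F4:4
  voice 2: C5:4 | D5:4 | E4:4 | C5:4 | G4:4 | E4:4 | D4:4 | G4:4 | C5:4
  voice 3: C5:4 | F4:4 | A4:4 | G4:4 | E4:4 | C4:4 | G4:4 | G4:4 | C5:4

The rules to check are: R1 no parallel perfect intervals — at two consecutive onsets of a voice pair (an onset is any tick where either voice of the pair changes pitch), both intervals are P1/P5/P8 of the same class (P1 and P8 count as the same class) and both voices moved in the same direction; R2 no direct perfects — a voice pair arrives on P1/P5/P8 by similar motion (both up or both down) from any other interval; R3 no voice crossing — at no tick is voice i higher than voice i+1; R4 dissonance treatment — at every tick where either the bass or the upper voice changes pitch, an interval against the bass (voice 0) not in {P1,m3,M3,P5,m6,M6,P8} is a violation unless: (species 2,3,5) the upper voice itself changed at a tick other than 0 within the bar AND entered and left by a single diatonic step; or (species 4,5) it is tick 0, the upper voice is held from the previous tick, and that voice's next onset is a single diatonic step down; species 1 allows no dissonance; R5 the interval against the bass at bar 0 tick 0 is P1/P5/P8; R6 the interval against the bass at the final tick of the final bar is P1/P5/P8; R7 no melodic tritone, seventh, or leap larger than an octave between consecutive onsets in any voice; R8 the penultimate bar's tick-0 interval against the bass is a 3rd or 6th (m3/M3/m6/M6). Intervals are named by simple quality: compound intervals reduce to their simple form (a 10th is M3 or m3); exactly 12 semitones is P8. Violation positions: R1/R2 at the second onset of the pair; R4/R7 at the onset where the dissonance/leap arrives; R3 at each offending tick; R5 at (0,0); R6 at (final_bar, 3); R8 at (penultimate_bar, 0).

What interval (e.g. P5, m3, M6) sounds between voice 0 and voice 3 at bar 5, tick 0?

m7

voice 0=D3 voice 3=C4 -> m7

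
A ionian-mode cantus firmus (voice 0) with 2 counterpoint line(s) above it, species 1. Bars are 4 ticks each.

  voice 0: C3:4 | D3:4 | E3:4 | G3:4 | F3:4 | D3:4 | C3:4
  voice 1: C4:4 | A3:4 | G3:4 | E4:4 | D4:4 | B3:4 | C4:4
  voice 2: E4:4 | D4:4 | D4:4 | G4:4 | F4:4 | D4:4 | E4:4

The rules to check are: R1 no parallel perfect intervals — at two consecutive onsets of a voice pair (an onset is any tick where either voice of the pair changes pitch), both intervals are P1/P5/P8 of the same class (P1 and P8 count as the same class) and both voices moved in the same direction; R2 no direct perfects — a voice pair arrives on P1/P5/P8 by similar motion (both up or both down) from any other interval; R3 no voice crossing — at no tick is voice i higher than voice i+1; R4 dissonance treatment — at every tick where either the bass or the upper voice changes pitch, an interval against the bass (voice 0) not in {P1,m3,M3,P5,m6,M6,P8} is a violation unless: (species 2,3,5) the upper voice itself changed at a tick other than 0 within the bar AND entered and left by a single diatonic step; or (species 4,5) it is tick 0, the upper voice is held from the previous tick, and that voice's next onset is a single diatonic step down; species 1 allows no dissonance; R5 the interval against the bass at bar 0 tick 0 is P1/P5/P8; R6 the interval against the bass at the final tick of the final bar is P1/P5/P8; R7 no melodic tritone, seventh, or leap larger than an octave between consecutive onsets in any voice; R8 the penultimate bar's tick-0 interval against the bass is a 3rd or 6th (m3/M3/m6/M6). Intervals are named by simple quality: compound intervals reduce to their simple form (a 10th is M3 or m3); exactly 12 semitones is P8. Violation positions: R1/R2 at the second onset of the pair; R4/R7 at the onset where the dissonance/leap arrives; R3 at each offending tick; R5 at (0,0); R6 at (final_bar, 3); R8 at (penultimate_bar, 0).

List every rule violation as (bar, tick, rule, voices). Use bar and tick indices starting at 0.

(0, 0, R5, (0, 2))
(2, 0, R4, (0, 2))
(3, 0, R2, (0, 2))
(4, 0, R1, (0, 2))
(5, 0, R1, (0, 2))
(5, 0, R8, (0, 2))
(6, 3, R6, (0, 2))

bar 0: v0=C3 v1=C4 v2=E4 downbeat M3
bar 1: v0=D3 v1=A3 v2=D4 downbeat P8
bar 2: v0=E3 v1=G3 v2=D4 downbeat m7
bar 3: v0=G3 v1=E4 v2=G4 downbeat P8
bar 4: v0=F3 v1=D4 v2=F4 downbeat P8
bar 5: v0=D3 v1=B3 v2=D4 downbeat P8
bar 6: v0=C3 v1=C4 v2=E4 downbeat M3
  -> R5 @ bar 0 tick 0 v(0, 2): opens on M3
  -> R4 @ bar 2 tick 0 v(0, 2): E3/D4 m7 untreated
  -> R2 @ bar 3 tick 0 v(0, 2): E3/D4 m7 -> G3/G4 P8 similar
  -> R1 @ bar 4 tick 0 v(0, 2): G3/G4 P8 -> F3/F4 P8 similar
  -> R1 @ bar 5 tick 0 v(0, 2): F3/F4 P8 -> D3/D4 P8 similar
  -> R8 @ bar 5 tick 0 v(0, 2): penult P8 not 3rd/6th
  -> R6 @ bar 6 tick 3 v(0, 2): closes on M3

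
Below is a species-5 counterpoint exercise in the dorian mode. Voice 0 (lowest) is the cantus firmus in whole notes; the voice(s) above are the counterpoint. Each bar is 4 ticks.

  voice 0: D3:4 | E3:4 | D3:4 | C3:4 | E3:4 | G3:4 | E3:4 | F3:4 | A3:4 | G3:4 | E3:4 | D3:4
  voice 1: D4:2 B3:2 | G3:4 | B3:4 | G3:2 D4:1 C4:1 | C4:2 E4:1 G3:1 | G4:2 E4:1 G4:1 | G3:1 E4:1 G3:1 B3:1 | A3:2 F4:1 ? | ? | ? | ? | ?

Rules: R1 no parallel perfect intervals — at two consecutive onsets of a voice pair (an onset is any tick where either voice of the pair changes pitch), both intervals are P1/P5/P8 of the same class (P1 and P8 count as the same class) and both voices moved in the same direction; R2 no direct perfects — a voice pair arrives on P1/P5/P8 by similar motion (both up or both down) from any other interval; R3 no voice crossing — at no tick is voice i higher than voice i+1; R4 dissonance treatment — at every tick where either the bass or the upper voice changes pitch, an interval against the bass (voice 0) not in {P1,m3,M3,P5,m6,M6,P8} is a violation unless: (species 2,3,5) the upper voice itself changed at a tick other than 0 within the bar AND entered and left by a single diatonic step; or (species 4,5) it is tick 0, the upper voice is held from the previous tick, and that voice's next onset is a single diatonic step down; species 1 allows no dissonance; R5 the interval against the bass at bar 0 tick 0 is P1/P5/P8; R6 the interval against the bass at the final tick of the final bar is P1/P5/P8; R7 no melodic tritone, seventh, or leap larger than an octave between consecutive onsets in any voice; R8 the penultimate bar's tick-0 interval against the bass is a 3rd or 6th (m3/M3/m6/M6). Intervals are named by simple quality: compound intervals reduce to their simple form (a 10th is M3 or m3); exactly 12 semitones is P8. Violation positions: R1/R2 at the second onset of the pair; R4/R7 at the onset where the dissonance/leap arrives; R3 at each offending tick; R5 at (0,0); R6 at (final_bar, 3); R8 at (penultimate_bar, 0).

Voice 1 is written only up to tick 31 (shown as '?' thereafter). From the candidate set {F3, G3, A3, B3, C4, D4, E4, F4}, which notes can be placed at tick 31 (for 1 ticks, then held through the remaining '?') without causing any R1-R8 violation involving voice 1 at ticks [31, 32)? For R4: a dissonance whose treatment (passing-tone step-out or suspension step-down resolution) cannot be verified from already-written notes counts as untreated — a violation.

F3: legal
G3: violates R4,R7
A3: legal
B3: violates R4,R7
C4: legal
D4: legal
E4: violates R4
F4: legal

{A3, C4, D4, F3, F4}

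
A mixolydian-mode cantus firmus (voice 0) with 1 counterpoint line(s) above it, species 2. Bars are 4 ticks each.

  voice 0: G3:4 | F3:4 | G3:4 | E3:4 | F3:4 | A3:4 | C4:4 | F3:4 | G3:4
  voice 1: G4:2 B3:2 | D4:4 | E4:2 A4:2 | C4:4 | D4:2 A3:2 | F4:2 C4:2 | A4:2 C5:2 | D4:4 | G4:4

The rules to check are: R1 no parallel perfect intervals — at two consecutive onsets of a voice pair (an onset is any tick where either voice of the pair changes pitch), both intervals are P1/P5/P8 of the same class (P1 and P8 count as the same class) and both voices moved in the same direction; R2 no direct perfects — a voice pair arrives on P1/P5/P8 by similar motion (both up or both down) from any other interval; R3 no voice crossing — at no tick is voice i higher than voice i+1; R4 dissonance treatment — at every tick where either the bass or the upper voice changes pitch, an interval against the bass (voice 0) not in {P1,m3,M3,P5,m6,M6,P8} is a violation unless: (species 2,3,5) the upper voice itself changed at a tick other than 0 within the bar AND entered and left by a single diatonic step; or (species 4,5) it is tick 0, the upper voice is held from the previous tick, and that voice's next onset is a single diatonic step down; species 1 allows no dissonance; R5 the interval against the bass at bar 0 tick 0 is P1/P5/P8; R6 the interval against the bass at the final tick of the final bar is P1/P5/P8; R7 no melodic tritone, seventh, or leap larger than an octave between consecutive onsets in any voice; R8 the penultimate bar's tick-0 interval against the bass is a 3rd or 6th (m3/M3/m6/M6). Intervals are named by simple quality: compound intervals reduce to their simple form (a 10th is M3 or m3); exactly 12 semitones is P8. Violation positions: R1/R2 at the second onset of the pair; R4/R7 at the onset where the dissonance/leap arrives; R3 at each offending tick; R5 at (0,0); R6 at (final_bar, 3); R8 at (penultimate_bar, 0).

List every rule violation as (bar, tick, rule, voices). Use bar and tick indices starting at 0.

(2, 2, R4, (0, 1))
(7, 0, R7, (1,))
(8, 0, R2, (0, 1))

bar 0: v0=G3 v1=G4 downbeat P8
bar 1: v0=F3 v1=D4 downbeat M6
bar 2: v0=G3 v1=E4 downbeat M6
bar 3: v0=E3 v1=C4 downbeat m6
bar 4: v0=F3 v1=D4 downbeat M6
bar 5: v0=A3 v1=F4 downbeat m6
bar 6: v0=C4 v1=A4 downbeat M6
bar 7: v0=F3 v1=D4 downbeat M6
bar 8: v0=G3 v1=G4 downbeat P8
  -> R4 @ bar 2 tick 2 v(0, 1): G3/A4 M2 untreated
  -> R7 @ bar 7 tick 0 v(1,): C5->D4 leap 10st
  -> R2 @ bar 8 tick 0 v(0, 1): F3/D4 M6 -> G3/G4 P8 similar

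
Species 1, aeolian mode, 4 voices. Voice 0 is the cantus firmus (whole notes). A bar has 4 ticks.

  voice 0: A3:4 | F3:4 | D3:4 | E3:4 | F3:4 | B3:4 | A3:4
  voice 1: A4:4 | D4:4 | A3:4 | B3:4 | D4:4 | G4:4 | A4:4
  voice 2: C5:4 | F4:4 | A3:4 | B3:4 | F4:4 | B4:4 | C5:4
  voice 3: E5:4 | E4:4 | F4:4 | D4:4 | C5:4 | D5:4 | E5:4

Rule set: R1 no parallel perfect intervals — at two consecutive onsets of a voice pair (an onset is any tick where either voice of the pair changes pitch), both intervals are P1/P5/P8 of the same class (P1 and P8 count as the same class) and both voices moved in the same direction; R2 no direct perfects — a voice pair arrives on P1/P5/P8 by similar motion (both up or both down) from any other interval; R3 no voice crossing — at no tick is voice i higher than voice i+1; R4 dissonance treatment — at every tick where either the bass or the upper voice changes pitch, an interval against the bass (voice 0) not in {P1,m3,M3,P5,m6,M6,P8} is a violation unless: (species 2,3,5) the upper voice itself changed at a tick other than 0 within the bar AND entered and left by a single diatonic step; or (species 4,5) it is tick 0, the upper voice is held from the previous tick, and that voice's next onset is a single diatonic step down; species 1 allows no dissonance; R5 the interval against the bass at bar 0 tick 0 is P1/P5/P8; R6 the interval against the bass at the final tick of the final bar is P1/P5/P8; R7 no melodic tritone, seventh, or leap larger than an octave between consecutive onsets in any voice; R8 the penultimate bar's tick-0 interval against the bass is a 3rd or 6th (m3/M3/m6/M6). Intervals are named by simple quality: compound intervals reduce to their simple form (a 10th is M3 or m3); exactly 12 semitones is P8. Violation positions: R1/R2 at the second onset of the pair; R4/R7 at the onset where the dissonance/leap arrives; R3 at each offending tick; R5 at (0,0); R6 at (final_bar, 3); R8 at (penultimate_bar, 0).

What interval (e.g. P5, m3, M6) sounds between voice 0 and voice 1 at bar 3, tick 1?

P5

voice 0=E3 voice 1=B3 -> P5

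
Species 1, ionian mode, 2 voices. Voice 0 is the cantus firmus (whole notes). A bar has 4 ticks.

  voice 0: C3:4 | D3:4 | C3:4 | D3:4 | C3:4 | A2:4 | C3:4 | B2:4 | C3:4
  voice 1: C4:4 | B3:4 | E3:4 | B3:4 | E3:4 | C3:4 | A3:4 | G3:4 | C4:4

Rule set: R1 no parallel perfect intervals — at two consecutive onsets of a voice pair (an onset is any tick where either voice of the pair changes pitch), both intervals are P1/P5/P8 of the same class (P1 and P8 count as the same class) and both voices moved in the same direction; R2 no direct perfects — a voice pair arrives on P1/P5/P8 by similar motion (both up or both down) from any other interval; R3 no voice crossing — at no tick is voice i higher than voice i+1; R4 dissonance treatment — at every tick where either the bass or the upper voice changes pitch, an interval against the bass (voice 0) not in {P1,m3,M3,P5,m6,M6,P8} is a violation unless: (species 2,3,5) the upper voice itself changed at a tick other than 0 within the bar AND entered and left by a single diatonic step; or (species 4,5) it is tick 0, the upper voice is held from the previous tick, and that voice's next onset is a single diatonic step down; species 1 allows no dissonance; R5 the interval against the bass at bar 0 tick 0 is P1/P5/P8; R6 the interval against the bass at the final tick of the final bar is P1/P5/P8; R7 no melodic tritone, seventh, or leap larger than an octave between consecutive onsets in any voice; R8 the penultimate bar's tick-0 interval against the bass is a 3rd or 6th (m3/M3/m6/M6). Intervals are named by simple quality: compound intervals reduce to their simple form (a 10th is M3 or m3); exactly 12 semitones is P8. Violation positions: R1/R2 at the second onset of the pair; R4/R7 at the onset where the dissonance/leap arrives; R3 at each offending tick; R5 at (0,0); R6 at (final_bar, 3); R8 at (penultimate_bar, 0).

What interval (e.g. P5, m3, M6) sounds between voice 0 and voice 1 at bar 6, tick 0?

voice 0=C3 voice 1=A3 -> M6

M6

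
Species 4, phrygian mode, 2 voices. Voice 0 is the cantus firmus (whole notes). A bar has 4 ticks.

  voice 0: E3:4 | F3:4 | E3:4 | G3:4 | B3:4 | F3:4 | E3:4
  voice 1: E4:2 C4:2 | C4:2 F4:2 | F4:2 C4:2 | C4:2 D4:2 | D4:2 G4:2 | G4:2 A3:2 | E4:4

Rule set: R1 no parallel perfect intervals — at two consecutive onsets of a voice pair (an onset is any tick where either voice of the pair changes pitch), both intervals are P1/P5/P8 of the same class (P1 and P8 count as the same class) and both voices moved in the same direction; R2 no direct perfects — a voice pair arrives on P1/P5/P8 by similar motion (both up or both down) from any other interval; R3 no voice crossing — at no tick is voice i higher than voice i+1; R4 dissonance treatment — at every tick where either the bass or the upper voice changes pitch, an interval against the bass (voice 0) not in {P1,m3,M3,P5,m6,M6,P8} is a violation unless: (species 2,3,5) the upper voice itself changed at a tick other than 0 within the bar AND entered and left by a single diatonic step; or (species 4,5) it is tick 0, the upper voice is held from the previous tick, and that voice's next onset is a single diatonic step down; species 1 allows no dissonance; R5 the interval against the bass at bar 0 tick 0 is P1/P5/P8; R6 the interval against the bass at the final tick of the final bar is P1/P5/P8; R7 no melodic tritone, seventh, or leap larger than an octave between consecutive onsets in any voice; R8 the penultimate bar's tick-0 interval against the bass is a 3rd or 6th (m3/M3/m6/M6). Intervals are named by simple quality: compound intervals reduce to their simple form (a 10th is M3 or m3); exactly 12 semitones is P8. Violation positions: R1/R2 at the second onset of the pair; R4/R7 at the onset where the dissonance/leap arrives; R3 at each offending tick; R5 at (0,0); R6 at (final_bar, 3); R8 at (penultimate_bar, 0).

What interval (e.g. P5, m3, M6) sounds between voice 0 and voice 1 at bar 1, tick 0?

P5

voice 0=F3 voice 1=C4 -> P5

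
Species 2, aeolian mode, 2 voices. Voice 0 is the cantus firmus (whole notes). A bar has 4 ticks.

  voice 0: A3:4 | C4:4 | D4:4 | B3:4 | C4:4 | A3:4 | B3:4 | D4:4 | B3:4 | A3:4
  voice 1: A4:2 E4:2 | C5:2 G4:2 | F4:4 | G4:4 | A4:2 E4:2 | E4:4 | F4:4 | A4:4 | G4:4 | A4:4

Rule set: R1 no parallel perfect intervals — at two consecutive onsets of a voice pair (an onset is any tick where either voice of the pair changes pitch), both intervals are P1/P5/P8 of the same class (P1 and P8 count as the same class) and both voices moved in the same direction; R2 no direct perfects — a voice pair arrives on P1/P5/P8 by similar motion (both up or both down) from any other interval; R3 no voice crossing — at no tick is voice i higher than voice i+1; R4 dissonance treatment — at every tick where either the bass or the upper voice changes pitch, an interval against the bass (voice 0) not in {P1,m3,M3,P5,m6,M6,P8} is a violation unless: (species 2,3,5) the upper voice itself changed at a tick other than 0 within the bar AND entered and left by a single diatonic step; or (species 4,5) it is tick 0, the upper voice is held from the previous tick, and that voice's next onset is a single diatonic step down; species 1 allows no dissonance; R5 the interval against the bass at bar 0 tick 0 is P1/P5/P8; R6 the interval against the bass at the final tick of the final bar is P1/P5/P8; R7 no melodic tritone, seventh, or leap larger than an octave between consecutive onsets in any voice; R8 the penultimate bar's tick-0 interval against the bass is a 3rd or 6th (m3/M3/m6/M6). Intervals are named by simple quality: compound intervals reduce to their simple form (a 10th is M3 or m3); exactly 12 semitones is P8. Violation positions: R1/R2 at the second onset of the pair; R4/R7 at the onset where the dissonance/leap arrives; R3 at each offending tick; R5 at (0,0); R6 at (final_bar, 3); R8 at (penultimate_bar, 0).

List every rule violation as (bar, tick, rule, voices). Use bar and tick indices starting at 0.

(1, 0, R2, (0, 1))
(6, 0, R4, (0, 1))
(7, 0, R2, (0, 1))

bar 0: v0=A3 v1=A4 downbeat P8
bar 1: v0=C4 v1=C5 downbeat P8
bar 2: v0=D4 v1=F4 downbeat m3
bar 3: v0=B3 v1=G4 downbeat m6
bar 4: v0=C4 v1=A4 downbeat M6
bar 5: v0=A3 v1=E4 downbeat P5
bar 6: v0=B3 v1=F4 downbeat TT
bar 7: v0=D4 v1=A4 downbeat P5
bar 8: v0=B3 v1=G4 downbeat m6
bar 9: v0=A3 v1=A4 downbeat P8
  -> R2 @ bar 1 tick 0 v(0, 1): A3/E4 P5 -> C4/C5 P8 similar
  -> R4 @ bar 6 tick 0 v(0, 1): B3/F4 TT untreated
  -> R2 @ bar 7 tick 0 v(0, 1): B3/F4 TT -> D4/A4 P5 similar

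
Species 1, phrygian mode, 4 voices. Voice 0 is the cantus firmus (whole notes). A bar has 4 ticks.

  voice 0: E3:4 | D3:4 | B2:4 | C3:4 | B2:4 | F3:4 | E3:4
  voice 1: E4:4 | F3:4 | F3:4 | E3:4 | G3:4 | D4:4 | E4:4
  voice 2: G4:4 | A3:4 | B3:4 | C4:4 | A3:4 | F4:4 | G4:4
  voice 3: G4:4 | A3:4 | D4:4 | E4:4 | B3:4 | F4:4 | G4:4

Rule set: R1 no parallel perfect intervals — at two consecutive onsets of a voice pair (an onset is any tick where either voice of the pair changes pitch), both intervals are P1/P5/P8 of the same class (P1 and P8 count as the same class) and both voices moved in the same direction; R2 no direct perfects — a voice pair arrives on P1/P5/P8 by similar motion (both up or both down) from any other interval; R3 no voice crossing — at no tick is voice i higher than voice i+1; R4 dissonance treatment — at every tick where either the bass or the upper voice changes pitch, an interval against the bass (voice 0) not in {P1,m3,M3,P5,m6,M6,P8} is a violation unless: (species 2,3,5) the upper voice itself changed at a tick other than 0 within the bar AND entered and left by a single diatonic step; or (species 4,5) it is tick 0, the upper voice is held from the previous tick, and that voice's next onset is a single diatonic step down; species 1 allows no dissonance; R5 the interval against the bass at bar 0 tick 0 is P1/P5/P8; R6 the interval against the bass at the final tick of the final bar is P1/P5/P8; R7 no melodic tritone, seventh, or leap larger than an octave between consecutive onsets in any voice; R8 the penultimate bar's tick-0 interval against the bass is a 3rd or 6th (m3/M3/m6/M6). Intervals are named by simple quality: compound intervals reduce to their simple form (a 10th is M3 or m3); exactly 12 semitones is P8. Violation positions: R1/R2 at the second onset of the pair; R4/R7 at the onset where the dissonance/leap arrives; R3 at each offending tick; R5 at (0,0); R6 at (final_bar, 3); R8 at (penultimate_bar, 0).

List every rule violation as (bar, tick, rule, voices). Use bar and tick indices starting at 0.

(0, 0, R5, (0, 2))
(0, 0, R5, (0, 3))
(1, 0, R1, (2, 3))
(1, 0, R2, (0, 2))
(1, 0, R2, (0, 3))
(1, 0, R7, (1,))
(1, 0, R7, (2,))
(1, 0, R7, (3,))
(2, 0, R4, (0, 1))
(3, 0, R1, (0, 2))
(4, 0, R2, (0, 3))
(4, 0, R4, (0, 2))
(5, 0, R1, (0, 3))
(5, 0, R2, (0, 2))
(5, 0, R2, (2, 3))
(5, 0, R7, (0,))
(5, 0, R7, (3,))
(5, 0, R8, (0, 2))
(5, 0, R8, (0, 3))
(6, 0, R1, (2, 3))
(6, 3, R6, (0, 2))
(6, 3, R6, (0, 3))

bar 0: v0=E3 v1=E4 v2=G4 v3=G4 downbeat m3
bar 1: v0=D3 v1=F3 v2=A3 v3=A3 downbeat P5
bar 2: v0=B2 v1=F3 v2=B3 v3=D4 downbeat m3
bar 3: v0=C3 v1=E3 v2=C4 v3=E4 downbeat M3
bar 4: v0=B2 v1=G3 v2=A3 v3=B3 downbeat P8
bar 5: v0=F3 v1=D4 v2=F4 v3=F4 downbeat P8
bar 6: v0=E3 v1=E4 v2=G4 v3=G4 downbeat m3
  -> R5 @ bar 0 tick 0 v(0, 2): opens on m3
  -> R5 @ bar 0 tick 0 v(0, 3): opens on m3
  -> R1 @ bar 1 tick 0 v(2, 3): G4/G4 P1 -> A3/A3 P1 similar
  -> R2 @ bar 1 tick 0 v(0, 2): E3/G4 m3 -> D3/A3 P5 similar
  -> R2 @ bar 1 tick 0 v(0, 3): E3/G4 m3 -> D3/A3 P5 similar
  -> R7 @ bar 1 tick 0 v(1,): E4->F3 leap 11st
  -> R7 @ bar 1 tick 0 v(2,): G4->A3 leap 10st
  -> R7 @ bar 1 tick 0 v(3,): G4->A3 leap 10st
  -> R4 @ bar 2 tick 0 v(0, 1): B2/F3 TT untreated
  -> R1 @ bar 3 tick 0 v(0, 2): B2/B3 P8 -> C3/C4 P8 similar
  -> R2 @ bar 4 tick 0 v(0, 3): C3/E4 M3 -> B2/B3 P8 similar
  -> R4 @ bar 4 tick 0 v(0, 2): B2/A3 m7 untreated
  -> R1 @ bar 5 tick 0 v(0, 3): B2/B3 P8 -> F3/F4 P8 similar
  -> R2 @ bar 5 tick 0 v(0, 2): B2/A3 m7 -> F3/F4 P8 similar
  -> R2 @ bar 5 tick 0 v(2, 3): A3/B3 M2 -> F4/F4 P1 similar
  -> R7 @ bar 5 tick 0 v(0,): B2->F3 leap 6st
  -> R7 @ bar 5 tick 0 v(3,): B3->F4 leap 6st
  -> R8 @ bar 5 tick 0 v(0, 2): penult P8 not 3rd/6th
  -> R8 @ bar 5 tick 0 v(0, 3): penult P8 not 3rd/6th
  -> R1 @ bar 6 tick 0 v(2, 3): F4/F4 P1 -> G4/G4 P1 similar
  -> R6 @ bar 6 tick 3 v(0, 2): closes on m3
  -> R6 @ bar 6 tick 3 v(0, 3): closes on m3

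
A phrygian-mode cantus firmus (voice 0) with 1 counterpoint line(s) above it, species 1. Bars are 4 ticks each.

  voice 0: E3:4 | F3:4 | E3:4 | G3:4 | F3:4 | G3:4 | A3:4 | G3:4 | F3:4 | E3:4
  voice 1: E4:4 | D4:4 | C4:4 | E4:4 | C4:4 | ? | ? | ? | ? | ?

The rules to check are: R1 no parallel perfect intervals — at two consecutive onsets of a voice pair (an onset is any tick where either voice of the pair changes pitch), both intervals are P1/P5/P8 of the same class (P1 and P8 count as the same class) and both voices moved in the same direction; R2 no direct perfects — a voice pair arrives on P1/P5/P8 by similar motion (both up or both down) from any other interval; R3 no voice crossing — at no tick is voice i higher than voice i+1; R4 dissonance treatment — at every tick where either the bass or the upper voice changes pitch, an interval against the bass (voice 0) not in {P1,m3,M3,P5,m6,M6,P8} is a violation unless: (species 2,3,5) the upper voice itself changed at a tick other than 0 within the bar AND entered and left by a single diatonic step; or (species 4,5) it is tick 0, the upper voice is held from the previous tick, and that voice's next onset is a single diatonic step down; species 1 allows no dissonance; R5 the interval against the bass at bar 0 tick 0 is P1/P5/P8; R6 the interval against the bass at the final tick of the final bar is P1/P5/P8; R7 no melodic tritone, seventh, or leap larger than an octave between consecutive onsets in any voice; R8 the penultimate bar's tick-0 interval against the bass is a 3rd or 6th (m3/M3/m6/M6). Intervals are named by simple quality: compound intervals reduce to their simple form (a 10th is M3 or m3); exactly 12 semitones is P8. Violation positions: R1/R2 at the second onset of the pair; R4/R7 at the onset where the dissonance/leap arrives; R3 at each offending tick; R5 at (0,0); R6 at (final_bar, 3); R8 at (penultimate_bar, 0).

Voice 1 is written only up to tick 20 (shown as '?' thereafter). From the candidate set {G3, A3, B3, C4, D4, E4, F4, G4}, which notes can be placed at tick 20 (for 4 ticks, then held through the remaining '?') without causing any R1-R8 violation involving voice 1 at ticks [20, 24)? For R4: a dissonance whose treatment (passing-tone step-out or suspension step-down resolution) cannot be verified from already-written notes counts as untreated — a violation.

G3: legal
A3: violates R4
B3: legal
C4: violates R4
D4: violates R1
E4: legal
F4: violates R4
G4: violates R2

{B3, E4, G3}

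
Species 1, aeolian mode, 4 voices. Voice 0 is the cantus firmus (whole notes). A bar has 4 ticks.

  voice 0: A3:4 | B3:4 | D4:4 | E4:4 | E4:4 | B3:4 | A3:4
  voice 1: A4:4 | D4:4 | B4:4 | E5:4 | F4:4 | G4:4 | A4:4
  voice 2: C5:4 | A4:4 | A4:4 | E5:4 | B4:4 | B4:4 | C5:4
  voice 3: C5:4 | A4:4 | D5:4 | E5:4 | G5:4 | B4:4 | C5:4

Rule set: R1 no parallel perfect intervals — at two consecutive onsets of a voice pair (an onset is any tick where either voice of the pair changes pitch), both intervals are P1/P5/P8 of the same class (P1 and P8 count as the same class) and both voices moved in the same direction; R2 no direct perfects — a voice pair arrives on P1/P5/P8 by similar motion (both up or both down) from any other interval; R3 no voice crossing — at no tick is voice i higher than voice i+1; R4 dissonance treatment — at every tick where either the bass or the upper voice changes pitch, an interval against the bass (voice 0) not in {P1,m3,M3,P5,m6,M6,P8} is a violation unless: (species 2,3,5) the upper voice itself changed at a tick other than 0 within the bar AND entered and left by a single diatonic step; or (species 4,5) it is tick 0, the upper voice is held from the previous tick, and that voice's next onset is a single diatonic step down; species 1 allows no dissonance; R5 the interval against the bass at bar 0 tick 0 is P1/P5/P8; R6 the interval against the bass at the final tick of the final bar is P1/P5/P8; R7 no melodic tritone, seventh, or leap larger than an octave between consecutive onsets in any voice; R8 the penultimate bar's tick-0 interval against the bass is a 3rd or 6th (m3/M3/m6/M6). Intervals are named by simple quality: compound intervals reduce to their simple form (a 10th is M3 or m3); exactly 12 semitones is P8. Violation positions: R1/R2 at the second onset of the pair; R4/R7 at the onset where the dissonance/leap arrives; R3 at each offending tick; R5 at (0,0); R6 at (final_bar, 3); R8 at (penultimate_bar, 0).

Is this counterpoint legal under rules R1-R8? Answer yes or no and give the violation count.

bar 0: v0=A3 v1=A4 v2=C5 v3=C5 (m3)
bar 1: v0=B3 v1=D4 v2=A4 v3=A4 (m7)
bar 2: v0=D4 v1=B4 v2=A4 v3=D5 (P8)
bar 3: v0=E4 v1=E5 v2=E5 v3=E5 (P8)
bar 4: v0=E4 v1=F4 v2=B4 v3=G5 (m3)
bar 5: v0=B3 v1=G4 v2=B4 v3=B4 (P8)
bar 6: v0=A3 v1=A4 v2=C5 v3=C5 (m3)
  R5 @ bar0.0: opens on m3
  R5 @ bar0.0: opens on m3
  R1 @ bar1.0: C5/C5 P1 -> A4/A4 P1 similar
  R2 @ bar1.0: A4/C5 m3 -> D4/A4 P5 similar
  R2 @ bar1.0: A4/C5 m3 -> D4/A4 P5 similar
  R4 @ bar1.0: B3/A4 m7 untreated
  R4 @ bar1.0: B3/A4 m7 untreated
  R2 @ bar2.0: B3/A4 m7 -> D4/D5 P8 similar
  R3 @ bar2.0: B4 above A4
  R3 @ bar2.1: B4 above A4
  R3 @ bar2.2: B4 above A4
  R3 @ bar2.3: B4 above A4
  R1 @ bar3.0: D4/D5 P8 -> E4/E5 P8 similar
  R2 @ bar3.0: D4/B4 M6 -> E4/E5 P8 similar
  R2 @ bar3.0: D4/A4 P5 -> E4/E5 P8 similar
  R2 @ bar3.0: B4/A4 M2 -> E5/E5 P1 similar
  R2 @ bar3.0: B4/D5 m3 -> E5/E5 P1 similar
  R2 @ bar3.0: A4/D5 P4 -> E5/E5 P1 similar
  R4 @ bar4.0: E4/F4 m2 untreated
  R7 @ bar4.0: E5->F4 leap 11st
  R2 @ bar5.0: E4/G5 m3 -> B3/B4 P8 similar
  R8 @ bar5.0: penult P8 not 3rd/6th
  R8 @ bar5.0: penult P8 not 3rd/6th
  R1 @ bar6.0: B4/B4 P1 -> C5/C5 P1 similar
  R6 @ bar6.3: closes on m3
  R6 @ bar6.3: closes on m3

No (26 violations)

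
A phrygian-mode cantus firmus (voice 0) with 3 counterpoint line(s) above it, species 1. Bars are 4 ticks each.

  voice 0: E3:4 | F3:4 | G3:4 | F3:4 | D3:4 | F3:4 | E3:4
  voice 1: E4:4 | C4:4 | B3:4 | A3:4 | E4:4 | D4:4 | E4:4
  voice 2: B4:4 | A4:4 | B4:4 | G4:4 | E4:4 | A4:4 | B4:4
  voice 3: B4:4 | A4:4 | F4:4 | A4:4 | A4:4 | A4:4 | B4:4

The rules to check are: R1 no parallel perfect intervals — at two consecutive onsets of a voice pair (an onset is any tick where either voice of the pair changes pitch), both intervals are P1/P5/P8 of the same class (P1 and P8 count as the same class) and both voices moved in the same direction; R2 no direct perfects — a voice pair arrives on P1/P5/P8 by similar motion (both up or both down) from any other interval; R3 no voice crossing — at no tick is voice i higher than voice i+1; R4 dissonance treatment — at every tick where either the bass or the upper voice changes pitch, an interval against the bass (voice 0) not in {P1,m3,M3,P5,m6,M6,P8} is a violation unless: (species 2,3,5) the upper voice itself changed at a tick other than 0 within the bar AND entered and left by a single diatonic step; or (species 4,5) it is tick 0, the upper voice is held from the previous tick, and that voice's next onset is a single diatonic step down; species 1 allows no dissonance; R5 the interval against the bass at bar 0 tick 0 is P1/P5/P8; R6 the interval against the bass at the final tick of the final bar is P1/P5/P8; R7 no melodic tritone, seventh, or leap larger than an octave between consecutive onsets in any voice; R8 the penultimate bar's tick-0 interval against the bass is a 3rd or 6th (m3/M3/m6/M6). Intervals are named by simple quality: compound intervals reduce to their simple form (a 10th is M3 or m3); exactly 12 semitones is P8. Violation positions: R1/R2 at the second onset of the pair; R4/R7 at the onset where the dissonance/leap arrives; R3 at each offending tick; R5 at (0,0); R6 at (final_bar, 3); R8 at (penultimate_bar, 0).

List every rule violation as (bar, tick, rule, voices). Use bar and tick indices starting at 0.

bar 0: v0=E3 v1=E4 v2=B4 v3=B4 downbeat P5
bar 1: v0=F3 v1=C4 v2=A4 v3=A4 downbeat M3
bar 2: v0=G3 v1=B3 v2=B4 v3=F4 downbeat m7
bar 3: v0=F3 v1=A3 v2=G4 v3=A4 downbeat M3
bar 4: v0=D3 v1=E4 v2=E4 v3=A4 downbeat P5
bar 5: v0=F3 v1=D4 v2=A4 v3=A4 downbeat M3
bar 6: v0=E3 v1=E4 v2=B4 v3=B4 downbeat P5
  -> R1 @ bar 1 tick 0 v(2, 3): B4/B4 P1 -> A4/A4 P1 similar
  -> R3 @ bar 2 tick 0 v(2, 3): B4 above F4
  -> R4 @ bar 2 tick 0 v(0, 3): G3/F4 m7 untreated
  -> R3 @ bar 2 tick 1 v(2, 3): B4 above F4
  -> R3 @ bar 2 tick 2 v(2, 3): B4 above F4
  -> R3 @ bar 2 tick 3 v(2, 3): B4 above F4
  -> R4 @ bar 3 tick 0 v(0, 2): F3/G4 M2 untreated
  -> R4 @ bar 4 tick 0 v(0, 1): D3/E4 M2 untreated
  -> R4 @ bar 4 tick 0 v(0, 2): D3/E4 M2 untreated
  -> R1 @ bar 6 tick 0 v(1, 2): D4/A4 P5 -> E4/B4 P5 similar
  -> R1 @ bar 6 tick 0 v(1, 3): D4/A4 P5 -> E4/B4 P5 similar
  -> R1 @ bar 6 tick 0 v(2, 3): A4/A4 P1 -> B4/B4 P1 similar

(1, 0, R1, (2, 3))
(2, 0, R3, (2, 3))
(2, 0, R4, (0, 3))
(2, 1, R3, (2, 3))
(2, 2, R3, (2, 3))
(2, 3, R3, (2, 3))
(3, 0, R4, (0, 2))
(4, 0, R4, (0, 1))
(4, 0, R4, (0, 2))
(6, 0, R1, (1, 2))
(6, 0, R1, (1, 3))
(6, 0, R1, (2, 3))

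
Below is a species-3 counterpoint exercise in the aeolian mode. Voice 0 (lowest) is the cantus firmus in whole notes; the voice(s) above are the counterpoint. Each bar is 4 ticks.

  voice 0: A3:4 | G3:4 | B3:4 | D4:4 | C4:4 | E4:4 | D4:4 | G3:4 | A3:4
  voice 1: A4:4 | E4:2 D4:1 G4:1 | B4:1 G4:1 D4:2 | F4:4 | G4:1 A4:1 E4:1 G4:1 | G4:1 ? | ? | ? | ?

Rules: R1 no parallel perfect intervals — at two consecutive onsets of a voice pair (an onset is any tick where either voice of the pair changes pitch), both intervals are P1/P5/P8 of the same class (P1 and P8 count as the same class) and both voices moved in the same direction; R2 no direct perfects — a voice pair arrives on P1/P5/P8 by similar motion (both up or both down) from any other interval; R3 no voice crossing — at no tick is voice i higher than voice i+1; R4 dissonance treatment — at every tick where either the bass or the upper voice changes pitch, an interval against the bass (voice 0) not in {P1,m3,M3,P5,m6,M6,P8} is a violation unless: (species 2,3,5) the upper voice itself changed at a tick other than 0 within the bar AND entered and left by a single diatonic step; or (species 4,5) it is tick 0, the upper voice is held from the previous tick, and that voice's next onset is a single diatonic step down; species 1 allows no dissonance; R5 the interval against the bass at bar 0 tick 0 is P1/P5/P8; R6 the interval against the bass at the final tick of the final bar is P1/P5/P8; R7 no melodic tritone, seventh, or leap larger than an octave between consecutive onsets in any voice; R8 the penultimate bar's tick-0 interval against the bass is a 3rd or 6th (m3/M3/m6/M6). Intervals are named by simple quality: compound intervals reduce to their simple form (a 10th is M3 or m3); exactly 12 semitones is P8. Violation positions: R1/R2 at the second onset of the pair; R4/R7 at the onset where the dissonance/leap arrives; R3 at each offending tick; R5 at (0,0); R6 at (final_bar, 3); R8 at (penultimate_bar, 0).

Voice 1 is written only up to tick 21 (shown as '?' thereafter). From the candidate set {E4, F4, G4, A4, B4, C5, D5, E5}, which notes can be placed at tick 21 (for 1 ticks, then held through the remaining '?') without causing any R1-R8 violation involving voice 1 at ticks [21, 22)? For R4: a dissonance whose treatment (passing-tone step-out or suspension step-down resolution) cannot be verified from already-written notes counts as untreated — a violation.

{B4, C5, E4, E5, G4}

E4: legal
F4: violates R4
G4: legal
A4: violates R4
B4: legal
C5: legal
D5: violates R4
E5: legal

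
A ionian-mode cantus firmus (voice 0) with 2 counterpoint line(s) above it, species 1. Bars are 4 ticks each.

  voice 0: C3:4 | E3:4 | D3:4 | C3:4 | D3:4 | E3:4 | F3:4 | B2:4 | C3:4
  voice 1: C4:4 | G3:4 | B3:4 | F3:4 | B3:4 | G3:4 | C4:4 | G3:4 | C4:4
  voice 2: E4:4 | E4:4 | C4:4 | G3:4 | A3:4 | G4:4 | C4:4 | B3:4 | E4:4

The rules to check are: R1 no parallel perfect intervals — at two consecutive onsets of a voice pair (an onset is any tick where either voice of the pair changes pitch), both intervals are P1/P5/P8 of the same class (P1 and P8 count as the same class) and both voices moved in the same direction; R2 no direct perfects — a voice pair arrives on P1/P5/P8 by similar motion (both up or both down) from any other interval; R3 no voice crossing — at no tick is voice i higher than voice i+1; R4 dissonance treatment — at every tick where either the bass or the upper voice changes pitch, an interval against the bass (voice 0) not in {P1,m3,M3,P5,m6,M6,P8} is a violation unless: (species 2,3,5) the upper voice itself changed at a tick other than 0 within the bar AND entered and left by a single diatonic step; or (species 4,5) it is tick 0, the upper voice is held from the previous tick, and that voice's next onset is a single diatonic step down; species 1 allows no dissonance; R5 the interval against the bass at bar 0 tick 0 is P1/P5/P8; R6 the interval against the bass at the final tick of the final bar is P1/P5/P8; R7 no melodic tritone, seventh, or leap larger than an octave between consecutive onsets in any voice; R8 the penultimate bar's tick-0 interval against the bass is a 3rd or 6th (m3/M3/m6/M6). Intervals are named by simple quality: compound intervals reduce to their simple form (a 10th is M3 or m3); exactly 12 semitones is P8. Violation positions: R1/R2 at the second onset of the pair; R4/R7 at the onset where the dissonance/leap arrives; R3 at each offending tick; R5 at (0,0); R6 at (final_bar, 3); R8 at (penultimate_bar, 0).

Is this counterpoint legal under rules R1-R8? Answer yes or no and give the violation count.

No (18 violations)

bar 0: v0=C3 v1=C4 v2=E4 (M3)
bar 1: v0=E3 v1=G3 v2=E4 (P8)
bar 2: v0=D3 v1=B3 v2=C4 (m7)
bar 3: v0=C3 v1=F3 v2=G3 (P5)
bar 4: v0=D3 v1=B3 v2=A3 (P5)
bar 5: v0=E3 v1=G3 v2=G4 (m3)
bar 6: v0=F3 v1=C4 v2=C4 (P5)
bar 7: v0=B2 v1=G3 v2=B3 (P8)
bar 8: v0=C3 v1=C4 v2=E4 (M3)
  R5 @ bar0.0: opens on M3
  R4 @ bar2.0: D3/C4 m7 untreated
  R2 @ bar3.0: D3/C4 m7 -> C3/G3 P5 similar
  R4 @ bar3.0: C3/F3 P4 untreated
  R7 @ bar3.0: B3->F3 leap 6st
  R1 @ bar4.0: C3/G3 P5 -> D3/A3 P5 similar
  R3 @ bar4.0: B3 above A3
  R7 @ bar4.0: F3->B3 leap 6st
  R3 @ bar4.1: B3 above A3
  R3 @ bar4.2: B3 above A3
  R3 @ bar4.3: B3 above A3
  R7 @ bar5.0: A3->G4 leap 10st
  R2 @ bar6.0: E3/G3 m3 -> F3/C4 P5 similar
  R2 @ bar7.0: F3/C4 P5 -> B2/B3 P8 similar
  R7 @ bar7.0: F3->B2 leap 6st
  R8 @ bar7.0: penult P8 not 3rd/6th
  R2 @ bar8.0: B2/G3 m6 -> C3/C4 P8 similar
  R6 @ bar8.3: closes on M3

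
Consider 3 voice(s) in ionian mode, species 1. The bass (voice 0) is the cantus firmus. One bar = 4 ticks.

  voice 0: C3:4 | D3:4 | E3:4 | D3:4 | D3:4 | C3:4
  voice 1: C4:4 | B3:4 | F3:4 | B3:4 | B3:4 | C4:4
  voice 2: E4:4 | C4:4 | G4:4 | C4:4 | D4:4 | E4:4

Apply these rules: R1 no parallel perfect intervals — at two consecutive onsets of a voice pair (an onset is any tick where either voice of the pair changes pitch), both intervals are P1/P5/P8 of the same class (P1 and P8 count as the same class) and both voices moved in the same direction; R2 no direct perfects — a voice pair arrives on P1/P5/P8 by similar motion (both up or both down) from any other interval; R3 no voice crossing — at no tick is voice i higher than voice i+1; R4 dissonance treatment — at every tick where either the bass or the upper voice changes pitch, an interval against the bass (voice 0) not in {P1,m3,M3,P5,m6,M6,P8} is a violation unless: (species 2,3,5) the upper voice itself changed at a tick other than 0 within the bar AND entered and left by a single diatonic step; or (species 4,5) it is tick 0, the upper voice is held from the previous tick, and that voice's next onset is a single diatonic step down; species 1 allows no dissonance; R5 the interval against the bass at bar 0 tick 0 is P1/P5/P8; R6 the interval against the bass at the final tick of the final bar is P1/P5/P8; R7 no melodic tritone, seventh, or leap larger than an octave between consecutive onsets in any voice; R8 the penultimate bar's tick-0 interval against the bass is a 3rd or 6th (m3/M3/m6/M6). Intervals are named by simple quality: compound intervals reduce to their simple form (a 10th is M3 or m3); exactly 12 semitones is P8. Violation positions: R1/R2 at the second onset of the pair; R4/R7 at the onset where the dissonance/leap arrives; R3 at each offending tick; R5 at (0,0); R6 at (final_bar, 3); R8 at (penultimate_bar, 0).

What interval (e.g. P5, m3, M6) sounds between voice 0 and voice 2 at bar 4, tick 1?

P8

voice 0=D3 voice 2=D4 -> P8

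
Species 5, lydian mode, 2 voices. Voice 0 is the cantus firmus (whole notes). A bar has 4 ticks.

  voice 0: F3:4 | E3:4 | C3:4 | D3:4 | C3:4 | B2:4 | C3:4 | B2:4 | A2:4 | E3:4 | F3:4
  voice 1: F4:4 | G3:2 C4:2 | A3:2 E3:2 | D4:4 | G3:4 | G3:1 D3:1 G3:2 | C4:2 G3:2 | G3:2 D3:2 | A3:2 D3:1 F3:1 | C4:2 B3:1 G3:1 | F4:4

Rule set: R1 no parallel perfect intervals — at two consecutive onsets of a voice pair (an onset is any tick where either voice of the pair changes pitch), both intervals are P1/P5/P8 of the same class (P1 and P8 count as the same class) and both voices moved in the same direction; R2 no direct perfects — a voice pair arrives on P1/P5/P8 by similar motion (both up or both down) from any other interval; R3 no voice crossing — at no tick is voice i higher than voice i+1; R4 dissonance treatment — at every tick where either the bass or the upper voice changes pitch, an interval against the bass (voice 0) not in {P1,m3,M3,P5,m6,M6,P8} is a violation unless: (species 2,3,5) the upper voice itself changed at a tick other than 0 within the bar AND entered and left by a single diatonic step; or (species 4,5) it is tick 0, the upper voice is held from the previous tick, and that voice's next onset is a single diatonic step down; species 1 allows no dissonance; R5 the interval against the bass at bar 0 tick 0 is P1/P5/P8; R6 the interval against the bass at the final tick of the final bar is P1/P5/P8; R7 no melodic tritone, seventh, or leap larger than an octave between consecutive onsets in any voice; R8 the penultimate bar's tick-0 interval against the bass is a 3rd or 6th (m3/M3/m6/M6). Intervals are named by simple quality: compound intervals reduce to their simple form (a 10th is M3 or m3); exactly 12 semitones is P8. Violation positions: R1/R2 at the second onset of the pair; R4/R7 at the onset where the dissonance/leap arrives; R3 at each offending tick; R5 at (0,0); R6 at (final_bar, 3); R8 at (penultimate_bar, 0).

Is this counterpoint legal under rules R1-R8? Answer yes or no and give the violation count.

No (8 violations)

bar 0: v0=F3 v1=F4 (P8)
bar 1: v0=E3 v1=G3 (m3)
bar 2: v0=C3 v1=A3 (M6)
bar 3: v0=D3 v1=D4 (P8)
bar 4: v0=C3 v1=G3 (P5)
bar 5: v0=B2 v1=G3 (m6)
bar 6: v0=C3 v1=C4 (P8)
bar 7: v0=B2 v1=G3 (m6)
bar 8: v0=A2 v1=A3 (P8)
bar 9: v0=E3 v1=C4 (m6)
bar 10: v0=F3 v1=F4 (P8)
  R7 @ bar1.0: F4->G3 leap 10st
  R2 @ bar3.0: C3/E3 M3 -> D3/D4 P8 similar
  R7 @ bar3.0: E3->D4 leap 10st
  R2 @ bar4.0: D3/D4 P8 -> C3/G3 P5 similar
  R2 @ bar6.0: B2/G3 m6 -> C3/C4 P8 similar
  R4 @ bar8.2: A2/D3 P4 untreated
  R2 @ bar10.0: E3/G3 m3 -> F3/F4 P8 similar
  R7 @ bar10.0: G3->F4 leap 10st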